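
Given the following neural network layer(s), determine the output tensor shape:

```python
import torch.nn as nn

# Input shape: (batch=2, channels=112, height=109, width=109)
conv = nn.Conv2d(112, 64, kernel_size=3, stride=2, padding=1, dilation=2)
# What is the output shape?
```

Input: (2, 112, 109, 109) -> Output: (2, 64, 54, 54)

Answer: (2, 64, 54, 54)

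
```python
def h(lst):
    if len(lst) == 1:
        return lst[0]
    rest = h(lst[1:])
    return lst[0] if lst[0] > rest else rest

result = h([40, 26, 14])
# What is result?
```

Recursive max over [40, 26, 14] = 40

Answer: 40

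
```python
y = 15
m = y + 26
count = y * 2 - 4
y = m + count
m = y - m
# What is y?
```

Trace:
`y = 15` → y = 15
`m = y + 26` → m = 41
`count = y * 2 - 4` → count = 26
`y = m + count` → y = 67
`m = y - m` → m = 26
So y = 67

Answer: 67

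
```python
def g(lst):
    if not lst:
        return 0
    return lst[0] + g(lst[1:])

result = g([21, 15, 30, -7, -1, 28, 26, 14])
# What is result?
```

21 + 15 + 30 + (-7) + (-1) + 28 + 26 + 14 + 0 = 126

Answer: 126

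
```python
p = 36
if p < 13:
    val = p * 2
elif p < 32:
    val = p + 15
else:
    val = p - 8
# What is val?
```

Trace:
`p = 36` → p = 36
`if p < 13: ...` → p < 13 is False, p < 32 is False, take else branch → val = 28
So val = 28

Answer: 28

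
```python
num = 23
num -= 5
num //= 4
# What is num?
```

Trace:
`num = 23` → num = 23
`num -= 5` → num = 18
`num //= 4` → num = 4
So num = 4

Answer: 4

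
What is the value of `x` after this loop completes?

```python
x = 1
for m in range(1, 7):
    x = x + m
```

Start at 1, add 1 through 6
`x` takes the values: 1 → 2 → 4 → 7 → 11 → 16 → 22

Answer: 22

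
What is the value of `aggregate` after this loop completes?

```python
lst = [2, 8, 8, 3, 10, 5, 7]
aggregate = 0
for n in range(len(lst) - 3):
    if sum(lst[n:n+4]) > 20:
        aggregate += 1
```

Count windows with sum > 20
`aggregate` takes the values: 0 → 1 → 2 → 3 → 4

Answer: 4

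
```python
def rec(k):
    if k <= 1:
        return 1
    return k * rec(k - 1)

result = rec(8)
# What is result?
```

rec(8) = 8 * 7 * 6 * 5 * 4 * 3 * 2 * 1 = 40320

Answer: 40320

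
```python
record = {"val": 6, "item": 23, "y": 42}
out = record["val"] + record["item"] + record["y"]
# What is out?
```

Trace:
`record = {"val": 6, "item": 23, "y": 42}` → record = {'val': 6, 'item': 23, 'y': 42}
`out = record["val"] + record["item"] + record["y"]` → out = 71
So out = 71

Answer: 71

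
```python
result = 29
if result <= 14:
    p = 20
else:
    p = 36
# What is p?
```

Trace:
`result = 29` → result = 29
`if result <= 14: ...` → result <= 14 is False, take else branch → p = 36
So p = 36

Answer: 36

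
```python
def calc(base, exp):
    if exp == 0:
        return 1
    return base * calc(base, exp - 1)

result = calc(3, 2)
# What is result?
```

calc(3, 2) = 3 * 3 = 9

Answer: 9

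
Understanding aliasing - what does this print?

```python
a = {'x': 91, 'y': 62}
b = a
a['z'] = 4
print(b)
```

Key concept: dict aliasing.
Step by step:
`a = {'x': 91, 'y': 62}` → a = {'x': 91, 'y': 62}
`b = a` → b = {'x': 91, 'y': 62} (same object as a)
`a['z'] = 4` → a = {'x': 91, 'y': 62, 'z': 4} (same object as b); b = {'x': 91, 'y': 62, 'z': 4} (same object as a)
`print(b)` → prints {'x': 91, 'y': 62, 'z': 4}

Answer: {'x': 91, 'y': 62, 'z': 4}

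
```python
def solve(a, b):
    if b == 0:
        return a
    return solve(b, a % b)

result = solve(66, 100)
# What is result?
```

solve(66, 100) -> solve(100, 66) -> solve(66, 34) -> solve(34, 32) -> solve(32, 2) -> solve(2, 0) -> 2

Answer: 2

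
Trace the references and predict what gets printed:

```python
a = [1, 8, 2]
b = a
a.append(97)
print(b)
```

Key concept: basic list aliasing.
Step by step:
`a = [1, 8, 2]` → a = [1, 8, 2]
`b = a` → b = [1, 8, 2] (same object as a)
`a.append(97)` → a = [1, 8, 2, 97] (same object as b); b = [1, 8, 2, 97] (same object as a)
`print(b)` → prints [1, 8, 2, 97]

Answer: [1, 8, 2, 97]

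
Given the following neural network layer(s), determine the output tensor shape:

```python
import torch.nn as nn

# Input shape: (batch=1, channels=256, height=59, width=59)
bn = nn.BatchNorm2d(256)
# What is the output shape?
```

Input: (1, 256, 59, 59) -> Output: (1, 256, 59, 59)

Answer: (1, 256, 59, 59)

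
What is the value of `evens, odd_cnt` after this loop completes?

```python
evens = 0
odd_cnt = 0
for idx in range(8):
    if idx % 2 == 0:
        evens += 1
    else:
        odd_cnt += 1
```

Count evens and odds in range(8)
`evens, odd_cnt` takes the values: (0, 0) → (1, 0) → (1, 1) → (2, 1) → (2, 2) → (3, 2) → (3, 3) → (4, 3) → (4, 4)

Answer: 4, 4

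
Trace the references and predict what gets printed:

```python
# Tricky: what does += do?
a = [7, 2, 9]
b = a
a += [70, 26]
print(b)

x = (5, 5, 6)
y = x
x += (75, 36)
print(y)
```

Key concept: += behavior differs for mutable vs immutable.
Step by step:
`a = [7, 2, 9]` → a = [7, 2, 9]
`b = a` → b = [7, 2, 9] (same object as a)
`a += [70, 26]` → a = [7, 2, 9, 70, 26] (same object as b); b = [7, 2, 9, 70, 26] (same object as a)
`print(b)` → prints [7, 2, 9, 70, 26]
`x = (5, 5, 6)` → x = (5, 5, 6)
`y = x` → y = (5, 5, 6)
`x += (75, 36)` → x = (5, 5, 6, 75, 36)
`print(y)` → prints (5, 5, 6)

Answer:
[7, 2, 9, 70, 26]
(5, 5, 6)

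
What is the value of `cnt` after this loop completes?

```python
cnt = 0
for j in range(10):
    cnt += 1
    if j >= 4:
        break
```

Loop breaks when j reaches 4, cnt is 5
`cnt` takes the values: 0 → 1 → 2 → 3 → 4 → 5

Answer: 5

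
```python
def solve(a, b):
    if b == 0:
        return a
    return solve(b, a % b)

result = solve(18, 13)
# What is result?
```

solve(18, 13) -> solve(13, 5) -> solve(5, 3) -> solve(3, 2) -> solve(2, 1) -> solve(1, 0) -> 1

Answer: 1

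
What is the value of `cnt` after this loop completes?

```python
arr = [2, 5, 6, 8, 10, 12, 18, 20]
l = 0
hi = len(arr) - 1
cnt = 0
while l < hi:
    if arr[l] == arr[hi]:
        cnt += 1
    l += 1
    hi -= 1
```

Count matching pairs from ends
`cnt` takes the values: 0

Answer: 0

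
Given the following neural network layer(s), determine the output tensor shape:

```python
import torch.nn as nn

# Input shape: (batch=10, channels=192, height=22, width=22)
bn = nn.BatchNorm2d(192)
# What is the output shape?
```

Input: (10, 192, 22, 22) -> Output: (10, 192, 22, 22)

Answer: (10, 192, 22, 22)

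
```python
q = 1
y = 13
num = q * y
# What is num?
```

Trace:
`q = 1` → q = 1
`y = 13` → y = 13
`num = q * y` → num = 13
So num = 13

Answer: 13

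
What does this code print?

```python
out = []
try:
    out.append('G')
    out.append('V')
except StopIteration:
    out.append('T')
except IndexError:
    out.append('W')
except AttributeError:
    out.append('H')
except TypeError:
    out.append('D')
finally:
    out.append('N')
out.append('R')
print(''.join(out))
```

Execution trace: 'G' (try body) → 'V' (try body, no exception) → 'N' (finally) → 'R' (after the try/except). Output: GVNR

Answer: GVNR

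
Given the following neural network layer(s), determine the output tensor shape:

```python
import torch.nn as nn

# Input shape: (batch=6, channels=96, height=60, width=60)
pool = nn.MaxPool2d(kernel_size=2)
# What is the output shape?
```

Input: (6, 96, 60, 60) -> Output: (6, 96, 30, 30)

Answer: (6, 96, 30, 30)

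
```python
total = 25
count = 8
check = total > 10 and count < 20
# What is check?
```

Trace:
`total = 25` → total = 25
`count = 8` → count = 8
`check = total > 10 and count < 20` → check = True
So check = True

Answer: True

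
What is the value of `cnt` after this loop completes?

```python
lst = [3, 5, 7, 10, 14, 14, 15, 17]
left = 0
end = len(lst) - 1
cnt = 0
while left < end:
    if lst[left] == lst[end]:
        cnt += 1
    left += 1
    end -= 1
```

Count matching pairs from ends
`cnt` takes the values: 0

Answer: 0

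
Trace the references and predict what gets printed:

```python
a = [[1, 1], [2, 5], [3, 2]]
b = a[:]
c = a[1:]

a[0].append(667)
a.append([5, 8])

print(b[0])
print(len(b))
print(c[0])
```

Key concept: slice with nested mutation.
Step by step:
`a = [[1, 1], [2, 5], [3, 2]]` → a = [[1, 1], [2, 5], [3, 2]]
`b = a[:]` → b = [[1, 1], [2, 5], [3, 2]]
`c = a[1:]` → c = [[2, 5], [3, 2]]
`a[0].append(667)` → a = [[1, 1, 667], [2, 5], [3, 2]]; b = [[1, 1, 667], [2, 5], [3, 2]]
`a.append([5, 8])` → a = [[1, 1, 667], [2, 5], [3, 2], [5, 8]]
`print(b[0])` → prints [1, 1, 667]
`print(len(b))` → prints 3
`print(c[0])` → prints [2, 5]

Answer:
[1, 1, 667]
3
[2, 5]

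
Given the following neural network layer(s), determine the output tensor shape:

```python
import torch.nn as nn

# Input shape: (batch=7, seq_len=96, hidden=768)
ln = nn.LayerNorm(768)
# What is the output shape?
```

Input: (7, 96, 768) -> Output: (7, 96, 768)

Answer: (7, 96, 768)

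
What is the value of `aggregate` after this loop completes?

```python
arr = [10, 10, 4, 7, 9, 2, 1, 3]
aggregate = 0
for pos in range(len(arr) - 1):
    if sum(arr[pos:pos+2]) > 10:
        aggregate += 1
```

Count windows with sum > 10
`aggregate` takes the values: 0 → 1 → 2 → 3 → 4 → 5

Answer: 5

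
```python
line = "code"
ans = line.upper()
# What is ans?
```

Trace:
`line = "code"` → line = 'code'
`ans = line.upper()` → ans = 'CODE'
So ans = 'CODE'

Answer: 'CODE'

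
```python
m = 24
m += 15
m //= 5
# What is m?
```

Trace:
`m = 24` → m = 24
`m += 15` → m = 39
`m //= 5` → m = 7
So m = 7

Answer: 7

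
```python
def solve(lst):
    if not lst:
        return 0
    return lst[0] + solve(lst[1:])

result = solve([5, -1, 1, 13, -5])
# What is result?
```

5 + (-1) + 1 + 13 + (-5) + 0 = 13

Answer: 13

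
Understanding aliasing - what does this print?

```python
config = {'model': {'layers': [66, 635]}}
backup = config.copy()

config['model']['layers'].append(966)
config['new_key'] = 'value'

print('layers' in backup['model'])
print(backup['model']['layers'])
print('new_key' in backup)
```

Key concept: shallow copy gotcha with nested dict.
Step by step:
`config = {'model': {'layers': [66, 635]}}` → config = {'model': {'layers': [66, 635]}}
`backup = config.copy()` → backup = {'model': {'layers': [66, 635]}}
`config['model']['layers'].append(966)` → config = {'model': {'layers': [66, 635, 966]}}; backup = {'model': {'layers': [66, 635, 966]}}
`config['new_key'] = 'value'` → config = {'model': {'layers': [66, 635, 966]}, 'new_key': 'value'}
`print('layers' in backup['model'])` → prints True
`print(backup['model']['layers'])` → prints [66, 635, 966]
`print('new_key' in backup)` → prints False

Answer:
True
[66, 635, 966]
False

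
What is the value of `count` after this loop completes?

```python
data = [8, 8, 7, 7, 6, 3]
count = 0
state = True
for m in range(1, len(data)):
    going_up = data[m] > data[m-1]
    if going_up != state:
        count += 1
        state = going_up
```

Count direction changes in [8, 8, 7, 7, 6, 3]
`count` takes the values: 0 → 1

Answer: 1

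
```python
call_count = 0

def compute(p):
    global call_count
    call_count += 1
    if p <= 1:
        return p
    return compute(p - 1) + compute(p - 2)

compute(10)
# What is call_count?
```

Calls(p) = 1 + Calls(p-1) + Calls(p-2); Calls(0)=Calls(1)=1. For p=10 this gives 177.

Answer: 177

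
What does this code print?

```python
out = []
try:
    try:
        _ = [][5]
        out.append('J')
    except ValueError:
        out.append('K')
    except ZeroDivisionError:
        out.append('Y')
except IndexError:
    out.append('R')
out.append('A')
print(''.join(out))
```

Execution trace: 'R' (outer except IndexError) → 'A' (after the try/except). Output: RA

Answer: RA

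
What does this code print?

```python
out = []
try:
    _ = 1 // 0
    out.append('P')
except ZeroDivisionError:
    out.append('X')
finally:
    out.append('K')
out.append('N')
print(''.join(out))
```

Execution trace: 'X' (except ZeroDivisionError) → 'K' (finally) → 'N' (after the try/except). Output: XKN

Answer: XKN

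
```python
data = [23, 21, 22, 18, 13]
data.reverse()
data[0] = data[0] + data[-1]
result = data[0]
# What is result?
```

Trace:
`data = [23, 21, 22, 18, 13]` → data = [23, 21, 22, 18, 13]
`data.reverse()` → data = [13, 18, 22, 21, 23]
`data[0] = data[0] + data[-1]` → data = [36, 18, 22, 21, 23]
`result = data[0]` → result = 36
So result = 36

Answer: 36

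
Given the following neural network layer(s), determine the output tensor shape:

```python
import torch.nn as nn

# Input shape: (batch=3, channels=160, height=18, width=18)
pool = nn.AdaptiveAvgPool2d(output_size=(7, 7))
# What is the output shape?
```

Input: (3, 160, 18, 18) -> Output: (3, 160, 7, 7)

Answer: (3, 160, 7, 7)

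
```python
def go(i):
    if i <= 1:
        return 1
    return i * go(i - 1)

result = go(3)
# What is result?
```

go(3) = 3 * 2 * 1 = 6

Answer: 6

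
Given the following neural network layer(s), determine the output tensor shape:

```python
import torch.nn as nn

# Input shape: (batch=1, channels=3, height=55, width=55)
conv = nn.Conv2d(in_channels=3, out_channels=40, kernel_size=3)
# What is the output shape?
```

Input: (1, 3, 55, 55) -> Output: (1, 40, 53, 53)

Answer: (1, 40, 53, 53)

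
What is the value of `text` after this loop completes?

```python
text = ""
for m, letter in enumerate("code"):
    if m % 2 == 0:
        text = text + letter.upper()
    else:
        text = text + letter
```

Uppercase even positions in 'code'
`text` takes the values: "" → "C" → "Co" → "CoD" → "CoDe"

Answer: "CoDe"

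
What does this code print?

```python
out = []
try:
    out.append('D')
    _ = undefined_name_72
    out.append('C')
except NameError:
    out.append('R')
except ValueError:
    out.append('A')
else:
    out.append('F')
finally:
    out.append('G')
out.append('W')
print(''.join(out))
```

Execution trace: 'D' (try body) → 'R' (except NameError) → 'G' (finally) → 'W' (after the try/except). Output: DRGW

Answer: DRGW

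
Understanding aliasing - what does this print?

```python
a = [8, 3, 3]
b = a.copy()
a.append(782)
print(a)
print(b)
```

Key concept: list.copy() creates independent copy.
Step by step:
`a = [8, 3, 3]` → a = [8, 3, 3]
`b = a.copy()` → b = [8, 3, 3]
`a.append(782)` → a = [8, 3, 3, 782]
`print(a)` → prints [8, 3, 3, 782]
`print(b)` → prints [8, 3, 3]

Answer:
[8, 3, 3, 782]
[8, 3, 3]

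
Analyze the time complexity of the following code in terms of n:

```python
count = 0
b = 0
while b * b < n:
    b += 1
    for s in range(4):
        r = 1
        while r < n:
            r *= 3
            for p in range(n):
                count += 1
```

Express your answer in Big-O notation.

Each loop level contributes: √n × 1 × log n × n. Multiplying the contributions gives O(n√n log n).

Answer: O(n√n log n)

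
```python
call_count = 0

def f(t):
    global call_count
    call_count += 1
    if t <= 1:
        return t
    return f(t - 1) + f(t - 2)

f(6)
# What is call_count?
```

Calls(t) = 1 + Calls(t-1) + Calls(t-2); Calls(0)=Calls(1)=1. For t=6 this gives 25.

Answer: 25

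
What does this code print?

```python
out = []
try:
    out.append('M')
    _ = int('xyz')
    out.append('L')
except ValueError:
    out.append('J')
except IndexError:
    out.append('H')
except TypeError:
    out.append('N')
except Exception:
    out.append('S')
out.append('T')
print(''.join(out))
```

Execution trace: 'M' (try body) → 'J' (except ValueError) → 'T' (after the try/except). Output: MJT

Answer: MJT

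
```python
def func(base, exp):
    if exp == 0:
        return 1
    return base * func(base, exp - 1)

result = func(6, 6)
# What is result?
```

func(6, 6) = 6 * 6 * 6 * 6 * 6 * 6 = 46656

Answer: 46656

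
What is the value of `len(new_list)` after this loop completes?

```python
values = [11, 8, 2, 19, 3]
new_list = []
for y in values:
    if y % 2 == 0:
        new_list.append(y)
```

Count even numbers in [11, 8, 2, 19, 3]
`new_list` takes the values: [] → [8] → [8, 2]
So `len(new_list)` = 2

Answer: 2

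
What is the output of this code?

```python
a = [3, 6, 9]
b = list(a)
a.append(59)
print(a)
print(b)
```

Key concept: list() constructor creates copy.
Step by step:
`a = [3, 6, 9]` → a = [3, 6, 9]
`b = list(a)` → b = [3, 6, 9]
`a.append(59)` → a = [3, 6, 9, 59]
`print(a)` → prints [3, 6, 9, 59]
`print(b)` → prints [3, 6, 9]

Answer:
[3, 6, 9, 59]
[3, 6, 9]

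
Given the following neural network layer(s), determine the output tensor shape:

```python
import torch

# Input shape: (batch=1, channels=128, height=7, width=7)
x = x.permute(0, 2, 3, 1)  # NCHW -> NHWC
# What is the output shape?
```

Input: (1, 128, 7, 7) -> Output: (1, 7, 7, 128)

Answer: (1, 7, 7, 128)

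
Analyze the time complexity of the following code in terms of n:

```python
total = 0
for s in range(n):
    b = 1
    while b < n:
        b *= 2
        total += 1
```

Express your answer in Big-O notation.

Each loop level contributes: n × log n. Multiplying the contributions gives O(n log n).

Answer: O(n log n)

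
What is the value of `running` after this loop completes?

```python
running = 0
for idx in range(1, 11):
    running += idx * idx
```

Sum of squares 1² to 10² = 385
`running` takes the values: 0 → 1 → 5 → 14 → 30 → 55 → 91 → 140 → 204 → 285 → 385

Answer: 385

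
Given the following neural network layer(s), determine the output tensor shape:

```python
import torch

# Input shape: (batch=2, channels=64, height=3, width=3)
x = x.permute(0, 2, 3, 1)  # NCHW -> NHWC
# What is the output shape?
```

Input: (2, 64, 3, 3) -> Output: (2, 3, 3, 64)

Answer: (2, 3, 3, 64)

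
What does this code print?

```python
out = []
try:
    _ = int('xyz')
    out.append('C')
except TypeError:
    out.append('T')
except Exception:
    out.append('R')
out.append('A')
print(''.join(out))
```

Execution trace: 'R' (except Exception) → 'A' (after the try/except). Output: RA

Answer: RA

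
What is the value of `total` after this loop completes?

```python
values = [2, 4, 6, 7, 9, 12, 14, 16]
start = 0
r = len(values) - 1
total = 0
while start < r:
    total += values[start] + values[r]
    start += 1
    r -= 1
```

Sum of pairs from ends
`total` takes the values: 0 → 18 → 36 → 54 → 70

Answer: 70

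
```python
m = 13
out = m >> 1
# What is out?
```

Trace:
`m = 13` → m = 13
`out = m >> 1` → out = 6
So out = 6

Answer: 6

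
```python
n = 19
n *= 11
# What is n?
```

Trace:
`n = 19` → n = 19
`n *= 11` → n = 209
So n = 209

Answer: 209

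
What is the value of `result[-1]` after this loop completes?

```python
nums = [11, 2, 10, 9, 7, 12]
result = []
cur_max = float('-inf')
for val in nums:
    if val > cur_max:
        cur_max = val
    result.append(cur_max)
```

Running max ends at 12
`result` takes the values: [] → [11] → [11, 11] → [11, 11, 11] → [11, 11, 11, 11] → [11, 11, 11, 11, 11] → [11, 11, 11, 11, 11, 12]
So `result[-1]` = 12

Answer: 12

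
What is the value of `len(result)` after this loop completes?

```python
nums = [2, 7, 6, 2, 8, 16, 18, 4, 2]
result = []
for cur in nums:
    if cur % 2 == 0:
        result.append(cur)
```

Count even numbers in [2, 7, 6, 2, 8, 16, 18, 4, 2]
`result` takes the values: [] → [2] → [2, 6] → [2, 6, 2] → [2, 6, 2, 8] → [2, 6, 2, 8, 16] → [2, 6, 2, 8, 16, 18] → [2, 6, 2, 8, 16, 18, 4] → [2, 6, 2, 8, 16, 18, 4, 2]
So `len(result)` = 8

Answer: 8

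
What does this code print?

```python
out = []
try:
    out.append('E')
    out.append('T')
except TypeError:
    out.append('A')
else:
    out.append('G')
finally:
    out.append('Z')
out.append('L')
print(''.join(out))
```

Execution trace: 'E' (try body) → 'T' (try body, no exception) → 'G' (else) → 'Z' (finally) → 'L' (after the try/except). Output: ETGZL

Answer: ETGZL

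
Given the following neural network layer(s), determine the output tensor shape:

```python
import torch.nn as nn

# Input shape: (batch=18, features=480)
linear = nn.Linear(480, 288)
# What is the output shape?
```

Input: (18, 480) -> Output: (18, 288)

Answer: (18, 288)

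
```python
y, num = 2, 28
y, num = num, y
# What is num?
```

Trace:
`y, num = 2, 28` → y = 2; num = 28
`y, num = num, y` → y = 28; num = 2
So num = 2

Answer: 2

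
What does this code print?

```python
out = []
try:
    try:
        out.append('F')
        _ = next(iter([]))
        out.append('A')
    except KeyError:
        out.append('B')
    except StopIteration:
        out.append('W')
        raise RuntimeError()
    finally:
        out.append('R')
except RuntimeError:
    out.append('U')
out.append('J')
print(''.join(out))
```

Execution trace: 'F' (try body) → 'W' (except StopIteration) → 'R' (finally) → 'U' (outer except RuntimeError) → 'J' (after the try/except). Output: FWRUJ

Answer: FWRUJ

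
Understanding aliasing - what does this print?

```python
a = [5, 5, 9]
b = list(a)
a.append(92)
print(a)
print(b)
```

Key concept: list() constructor creates copy.
Step by step:
`a = [5, 5, 9]` → a = [5, 5, 9]
`b = list(a)` → b = [5, 5, 9]
`a.append(92)` → a = [5, 5, 9, 92]
`print(a)` → prints [5, 5, 9, 92]
`print(b)` → prints [5, 5, 9]

Answer:
[5, 5, 9, 92]
[5, 5, 9]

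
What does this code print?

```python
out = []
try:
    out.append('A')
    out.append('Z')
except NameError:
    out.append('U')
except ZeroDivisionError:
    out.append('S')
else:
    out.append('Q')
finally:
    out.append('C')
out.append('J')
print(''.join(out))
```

Execution trace: 'A' (try body) → 'Z' (try body, no exception) → 'Q' (else) → 'C' (finally) → 'J' (after the try/except). Output: AZQCJ

Answer: AZQCJ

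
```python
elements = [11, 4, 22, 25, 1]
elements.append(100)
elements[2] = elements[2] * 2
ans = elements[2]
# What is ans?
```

Trace:
`elements = [11, 4, 22, 25, 1]` → elements = [11, 4, 22, 25, 1]
`elements.append(100)` → elements = [11, 4, 22, 25, 1, 100]
`elements[2] = elements[2] * 2` → elements = [11, 4, 44, 25, 1, 100]
`ans = elements[2]` → ans = 44
So ans = 44

Answer: 44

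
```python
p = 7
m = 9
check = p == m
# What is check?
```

Trace:
`p = 7` → p = 7
`m = 9` → m = 9
`check = p == m` → check = False
So check = False

Answer: False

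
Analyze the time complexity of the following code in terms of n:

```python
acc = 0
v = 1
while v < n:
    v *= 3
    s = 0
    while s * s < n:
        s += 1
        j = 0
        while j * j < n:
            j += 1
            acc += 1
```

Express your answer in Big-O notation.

Each loop level contributes: log n × √n × √n. Multiplying the contributions gives O(n log n).

Answer: O(n log n)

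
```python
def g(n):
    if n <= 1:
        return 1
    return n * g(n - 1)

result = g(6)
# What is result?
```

g(6) = 6 * 5 * 4 * 3 * 2 * 1 = 720

Answer: 720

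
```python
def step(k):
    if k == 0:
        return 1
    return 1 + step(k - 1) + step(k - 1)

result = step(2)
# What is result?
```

step(k) = 1 + 2·step(k-1), step(0)=1. Closed form: (1+1)·2^2 - 1 = 7.

Answer: 7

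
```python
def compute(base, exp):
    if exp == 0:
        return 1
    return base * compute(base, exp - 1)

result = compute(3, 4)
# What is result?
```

compute(3, 4) = 3 * 3 * 3 * 3 = 81

Answer: 81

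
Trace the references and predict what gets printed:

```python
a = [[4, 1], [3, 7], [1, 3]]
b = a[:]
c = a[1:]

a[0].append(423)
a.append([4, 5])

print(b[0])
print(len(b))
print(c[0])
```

Key concept: slice with nested mutation.
Step by step:
`a = [[4, 1], [3, 7], [1, 3]]` → a = [[4, 1], [3, 7], [1, 3]]
`b = a[:]` → b = [[4, 1], [3, 7], [1, 3]]
`c = a[1:]` → c = [[3, 7], [1, 3]]
`a[0].append(423)` → a = [[4, 1, 423], [3, 7], [1, 3]]; b = [[4, 1, 423], [3, 7], [1, 3]]
`a.append([4, 5])` → a = [[4, 1, 423], [3, 7], [1, 3], [4, 5]]
`print(b[0])` → prints [4, 1, 423]
`print(len(b))` → prints 3
`print(c[0])` → prints [3, 7]

Answer:
[4, 1, 423]
3
[3, 7]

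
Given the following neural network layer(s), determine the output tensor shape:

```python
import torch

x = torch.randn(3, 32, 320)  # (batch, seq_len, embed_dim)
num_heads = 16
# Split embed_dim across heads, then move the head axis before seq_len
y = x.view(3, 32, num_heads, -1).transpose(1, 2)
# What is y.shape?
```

Input: (3, 32, 320) -> head_dim = 320 // 16 = 20; after view: (3, 32, 16, 20) -> after transpose(1, 2): (3, 16, 32, 20) -> Output: (3, 16, 32, 20)

Answer: (3, 16, 32, 20)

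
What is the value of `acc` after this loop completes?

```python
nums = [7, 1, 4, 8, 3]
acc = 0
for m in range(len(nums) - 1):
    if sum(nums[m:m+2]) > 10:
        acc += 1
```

Count windows with sum > 10
`acc` takes the values: 0 → 1 → 2

Answer: 2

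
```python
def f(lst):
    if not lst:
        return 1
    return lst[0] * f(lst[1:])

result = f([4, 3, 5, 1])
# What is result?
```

Product over [4, 3, 5, 1] = 4 * 3 * 5 * 1 = 60

Answer: 60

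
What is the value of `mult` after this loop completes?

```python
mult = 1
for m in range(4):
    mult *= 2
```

2^4 = 16
`mult` takes the values: 1 → 2 → 4 → 8 → 16

Answer: 16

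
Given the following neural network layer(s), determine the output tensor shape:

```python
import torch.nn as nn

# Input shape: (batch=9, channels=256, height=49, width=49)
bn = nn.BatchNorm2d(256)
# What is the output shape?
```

Input: (9, 256, 49, 49) -> Output: (9, 256, 49, 49)

Answer: (9, 256, 49, 49)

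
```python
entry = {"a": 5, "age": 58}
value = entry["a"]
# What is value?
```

Trace:
`entry = {"a": 5, "age": 58}` → entry = {'a': 5, 'age': 58}
`value = entry["a"]` → value = 5
So value = 5

Answer: 5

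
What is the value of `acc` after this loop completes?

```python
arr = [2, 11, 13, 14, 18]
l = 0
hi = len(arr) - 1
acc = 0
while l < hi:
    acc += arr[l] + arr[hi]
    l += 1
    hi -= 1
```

Sum of pairs from ends
`acc` takes the values: 0 → 20 → 45

Answer: 45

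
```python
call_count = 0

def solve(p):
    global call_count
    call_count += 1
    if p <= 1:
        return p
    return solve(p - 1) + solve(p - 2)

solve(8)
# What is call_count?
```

Calls(p) = 1 + Calls(p-1) + Calls(p-2); Calls(0)=Calls(1)=1. For p=8 this gives 67.

Answer: 67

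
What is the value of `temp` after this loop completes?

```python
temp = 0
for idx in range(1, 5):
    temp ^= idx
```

XOR of 1 to 4
`temp` takes the values: 0 → 1 → 3 → 0 → 4

Answer: 4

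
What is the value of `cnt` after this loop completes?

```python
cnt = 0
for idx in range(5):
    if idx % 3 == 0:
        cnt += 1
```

Count numbers divisible by 3 in range(5)
`cnt` takes the values: 0 → 1 → 2

Answer: 2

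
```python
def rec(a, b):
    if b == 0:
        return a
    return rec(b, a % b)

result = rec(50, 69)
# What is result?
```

rec(50, 69) -> rec(69, 50) -> rec(50, 19) -> rec(19, 12) -> rec(12, 7) -> rec(7, 5) -> rec(5, 2) -> rec(2, 1) -> rec(1, 0) -> 1

Answer: 1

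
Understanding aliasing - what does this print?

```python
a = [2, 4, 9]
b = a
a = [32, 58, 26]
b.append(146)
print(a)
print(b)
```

Key concept: rebinding vs mutation: a is rebound to a new list, b still points at the original.
Step by step:
`a = [2, 4, 9]` → a = [2, 4, 9]
`b = a` → b = [2, 4, 9] (same object as a)
`a = [32, 58, 26]` → a = [32, 58, 26]
`b.append(146)` → b = [2, 4, 9, 146]
`print(a)` → prints [32, 58, 26]
`print(b)` → prints [2, 4, 9, 146]

Answer:
[32, 58, 26]
[2, 4, 9, 146]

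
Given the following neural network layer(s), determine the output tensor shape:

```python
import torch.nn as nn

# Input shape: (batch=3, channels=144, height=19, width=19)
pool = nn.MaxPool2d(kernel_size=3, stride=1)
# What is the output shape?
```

Input: (3, 144, 19, 19) -> Output: (3, 144, 17, 17)

Answer: (3, 144, 17, 17)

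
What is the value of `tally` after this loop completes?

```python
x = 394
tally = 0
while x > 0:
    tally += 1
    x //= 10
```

Count digits by repeated division by 10
`tally` takes the values: 0 → 1 → 2 → 3

Answer: 3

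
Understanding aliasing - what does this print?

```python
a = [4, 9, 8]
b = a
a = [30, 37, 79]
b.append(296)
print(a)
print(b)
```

Key concept: rebinding vs mutation: a is rebound to a new list, b still points at the original.
Step by step:
`a = [4, 9, 8]` → a = [4, 9, 8]
`b = a` → b = [4, 9, 8] (same object as a)
`a = [30, 37, 79]` → a = [30, 37, 79]
`b.append(296)` → b = [4, 9, 8, 296]
`print(a)` → prints [30, 37, 79]
`print(b)` → prints [4, 9, 8, 296]

Answer:
[30, 37, 79]
[4, 9, 8, 296]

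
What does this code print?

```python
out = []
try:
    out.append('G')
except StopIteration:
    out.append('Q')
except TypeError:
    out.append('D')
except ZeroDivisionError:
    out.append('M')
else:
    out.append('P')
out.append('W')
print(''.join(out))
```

Execution trace: 'G' (try body, no exception) → 'P' (else) → 'W' (after the try/except). Output: GPW

Answer: GPW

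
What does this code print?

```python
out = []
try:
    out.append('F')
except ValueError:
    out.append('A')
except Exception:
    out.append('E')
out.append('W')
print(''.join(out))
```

Execution trace: 'F' (try body, no exception) → 'W' (after the try/except). Output: FW

Answer: FW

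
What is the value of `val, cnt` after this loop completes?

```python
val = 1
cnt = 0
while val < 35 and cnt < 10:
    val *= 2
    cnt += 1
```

Double until >= 35 or 10 iterations
`val, cnt` takes the values: (1, 0) → (2, 0) → (2, 1) → (4, 1) → (4, 2) → (8, 2) → (8, 3) → (16, 3) → (16, 4) → (32, 4) → (32, 5) → (64, 5) → (64, 6)

Answer: 64, 6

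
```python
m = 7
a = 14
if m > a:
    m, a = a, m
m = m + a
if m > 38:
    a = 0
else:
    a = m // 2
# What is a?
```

Trace:
`m = 7` → m = 7
`a = 14` → a = 14
`if m > a: ...` → m > a is False → no variable changes
`m = m + a` → m = 21
`if m > 38: ...` → m > 38 is False, take else branch → a = 10
So a = 10

Answer: 10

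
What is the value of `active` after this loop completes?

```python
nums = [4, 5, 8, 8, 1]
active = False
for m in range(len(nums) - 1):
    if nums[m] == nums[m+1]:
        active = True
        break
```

Check consecutive duplicates in [4, 5, 8, 8, 1]
`active` takes the values: False → True

Answer: True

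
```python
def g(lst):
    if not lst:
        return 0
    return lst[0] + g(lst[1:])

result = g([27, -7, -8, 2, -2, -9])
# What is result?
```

27 + (-7) + (-8) + 2 + (-2) + (-9) + 0 = 3

Answer: 3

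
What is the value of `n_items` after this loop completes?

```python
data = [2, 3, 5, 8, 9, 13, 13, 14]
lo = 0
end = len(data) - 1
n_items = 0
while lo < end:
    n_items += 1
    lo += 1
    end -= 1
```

Iterations until pointers meet (list length 8)
`n_items` takes the values: 0 → 1 → 2 → 3 → 4

Answer: 4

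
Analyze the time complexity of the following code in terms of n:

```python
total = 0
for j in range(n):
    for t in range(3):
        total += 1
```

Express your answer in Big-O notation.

Each loop level contributes: n × 1. Multiplying the contributions gives O(n).

Answer: O(n)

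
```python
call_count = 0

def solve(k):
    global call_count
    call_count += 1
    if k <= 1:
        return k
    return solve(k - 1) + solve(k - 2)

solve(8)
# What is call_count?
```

Calls(k) = 1 + Calls(k-1) + Calls(k-2); Calls(0)=Calls(1)=1. For k=8 this gives 67.

Answer: 67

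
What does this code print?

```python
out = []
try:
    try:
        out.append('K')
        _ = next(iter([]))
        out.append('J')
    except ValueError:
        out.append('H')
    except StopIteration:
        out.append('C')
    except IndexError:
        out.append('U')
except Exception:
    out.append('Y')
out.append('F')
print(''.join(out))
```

Execution trace: 'K' (inner try body) → 'C' (inner except StopIteration) → 'F' (after the try/except). Output: KCF

Answer: KCF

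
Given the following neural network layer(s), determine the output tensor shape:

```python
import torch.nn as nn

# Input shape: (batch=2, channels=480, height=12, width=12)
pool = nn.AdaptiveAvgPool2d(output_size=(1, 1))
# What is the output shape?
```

Input: (2, 480, 12, 12) -> Output: (2, 480, 1, 1)

Answer: (2, 480, 1, 1)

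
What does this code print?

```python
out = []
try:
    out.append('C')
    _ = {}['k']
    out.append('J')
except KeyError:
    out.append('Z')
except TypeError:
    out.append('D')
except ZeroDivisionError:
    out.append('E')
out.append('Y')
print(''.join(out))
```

Execution trace: 'C' (try body) → 'Z' (except KeyError) → 'Y' (after the try/except). Output: CZY

Answer: CZY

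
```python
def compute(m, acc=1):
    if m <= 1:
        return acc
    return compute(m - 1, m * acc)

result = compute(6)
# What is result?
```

Accumulator trace (n, acc): (6, 1) -> (5, 6) -> (4, 30) -> (3, 120) -> (2, 360) -> (1, 720) -> return 720

Answer: 720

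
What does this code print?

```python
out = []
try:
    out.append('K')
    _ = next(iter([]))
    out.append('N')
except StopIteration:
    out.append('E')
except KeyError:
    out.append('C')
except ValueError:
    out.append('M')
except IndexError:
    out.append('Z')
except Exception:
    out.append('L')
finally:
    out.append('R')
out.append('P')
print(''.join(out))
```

Execution trace: 'K' (try body) → 'E' (except StopIteration) → 'R' (finally) → 'P' (after the try/except). Output: KERP

Answer: KERP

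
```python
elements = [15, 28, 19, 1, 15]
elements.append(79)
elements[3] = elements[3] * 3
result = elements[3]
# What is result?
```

Trace:
`elements = [15, 28, 19, 1, 15]` → elements = [15, 28, 19, 1, 15]
`elements.append(79)` → elements = [15, 28, 19, 1, 15, 79]
`elements[3] = elements[3] * 3` → elements = [15, 28, 19, 3, 15, 79]
`result = elements[3]` → result = 3
So result = 3

Answer: 3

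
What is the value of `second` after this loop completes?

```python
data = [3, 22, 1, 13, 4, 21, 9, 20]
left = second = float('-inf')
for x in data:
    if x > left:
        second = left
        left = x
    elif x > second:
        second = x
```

Second largest (with repeats) in [3, 22, 1, 13, 4, 21, 9, 20]
`second` takes the values: -inf → 3 → 13 → 21

Answer: 21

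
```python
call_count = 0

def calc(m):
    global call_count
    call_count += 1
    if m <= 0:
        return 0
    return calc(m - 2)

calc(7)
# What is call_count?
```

Linear recursion stepping by 2: 5 calls from m=7 down to ≤0.

Answer: 5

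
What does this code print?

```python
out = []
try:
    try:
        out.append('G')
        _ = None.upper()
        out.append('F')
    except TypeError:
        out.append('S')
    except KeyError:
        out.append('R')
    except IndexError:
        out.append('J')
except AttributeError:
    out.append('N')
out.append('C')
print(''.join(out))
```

Execution trace: 'G' (try body) → 'N' (outer except AttributeError) → 'C' (after the try/except). Output: GNC

Answer: GNC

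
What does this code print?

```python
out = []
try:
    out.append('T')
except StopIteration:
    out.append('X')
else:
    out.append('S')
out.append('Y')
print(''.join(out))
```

Execution trace: 'T' (try body, no exception) → 'S' (else) → 'Y' (after the try/except). Output: TSY

Answer: TSY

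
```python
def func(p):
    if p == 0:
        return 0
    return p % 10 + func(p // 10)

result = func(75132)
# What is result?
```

Sum of digits of 75132: 2 + 3 + 1 + 5 + 7 = 18

Answer: 18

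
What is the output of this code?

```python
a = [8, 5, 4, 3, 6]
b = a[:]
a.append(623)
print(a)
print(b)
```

Key concept: slice [:] creates copy.
Step by step:
`a = [8, 5, 4, 3, 6]` → a = [8, 5, 4, 3, 6]
`b = a[:]` → b = [8, 5, 4, 3, 6]
`a.append(623)` → a = [8, 5, 4, 3, 6, 623]
`print(a)` → prints [8, 5, 4, 3, 6, 623]
`print(b)` → prints [8, 5, 4, 3, 6]

Answer:
[8, 5, 4, 3, 6, 623]
[8, 5, 4, 3, 6]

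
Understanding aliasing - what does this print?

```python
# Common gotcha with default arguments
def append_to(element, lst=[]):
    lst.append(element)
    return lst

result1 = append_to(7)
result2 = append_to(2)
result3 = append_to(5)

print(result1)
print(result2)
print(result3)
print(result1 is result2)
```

Key concept: mutable default argument gotcha.
Step by step:
`result1 = append_to(7)` → result1 = [7]
`result2 = append_to(2)` → result1 = [7, 2] (same object as result2); result2 = [7, 2] (same object as result1)
`result3 = append_to(5)` → result1 = [7, 2, 5] (same object as result2, result3); result2 = [7, 2, 5] (same object as result1, result3); result3 = [7, 2, 5] (same object as result1, result2)
`print(result1)` → prints [7, 2, 5]
`print(result2)` → prints [7, 2, 5]
`print(result3)` → prints [7, 2, 5]
`print(result1 is result2)` → prints True

Answer:
[7, 2, 5]
[7, 2, 5]
[7, 2, 5]
True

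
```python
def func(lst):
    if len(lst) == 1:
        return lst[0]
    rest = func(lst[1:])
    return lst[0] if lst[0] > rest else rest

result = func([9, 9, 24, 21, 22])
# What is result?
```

Recursive max over [9, 9, 24, 21, 22] = 24

Answer: 24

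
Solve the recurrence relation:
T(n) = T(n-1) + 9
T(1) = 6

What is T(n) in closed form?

Unrolling: T(n) = T(1) + 9·(n-1) = 6 + 9(n-1) = 9n - 3.

Answer: T(n) = 9n - 3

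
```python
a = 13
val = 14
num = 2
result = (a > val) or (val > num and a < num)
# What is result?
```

Trace:
`a = 13` → a = 13
`val = 14` → val = 14
`num = 2` → num = 2
`result = (a > val) or (val > num and a < num)` → result = False
So result = False

Answer: False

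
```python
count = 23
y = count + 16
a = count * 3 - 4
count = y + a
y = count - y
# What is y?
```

Trace:
`count = 23` → count = 23
`y = count + 16` → y = 39
`a = count * 3 - 4` → a = 65
`count = y + a` → count = 104
`y = count - y` → y = 65
So y = 65

Answer: 65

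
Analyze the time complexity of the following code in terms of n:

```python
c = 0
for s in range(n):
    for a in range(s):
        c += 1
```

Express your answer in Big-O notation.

Each loop level contributes: n × n. Multiplying the contributions gives O(n^2).

Answer: O(n^2)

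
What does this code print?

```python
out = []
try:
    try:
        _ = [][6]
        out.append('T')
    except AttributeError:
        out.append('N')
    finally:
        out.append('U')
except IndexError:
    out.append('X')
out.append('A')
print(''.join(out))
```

Execution trace: 'U' (finally) → 'X' (outer except IndexError) → 'A' (after the try/except). Output: UXA

Answer: UXA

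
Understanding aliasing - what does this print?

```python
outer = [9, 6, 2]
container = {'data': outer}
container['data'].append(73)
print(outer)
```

Key concept: dict holds reference to list.
Step by step:
`outer = [9, 6, 2]` → outer = [9, 6, 2]
`container = {'data': outer}` → container = {'data': [9, 6, 2]}
`container['data'].append(73)` → outer = [9, 6, 2, 73]; container = {'data': [9, 6, 2, 73]}
`print(outer)` → prints [9, 6, 2, 73]

Answer: [9, 6, 2, 73]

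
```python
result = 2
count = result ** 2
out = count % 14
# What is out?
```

Trace:
`result = 2` → result = 2
`count = result ** 2` → count = 4
`out = count % 14` → out = 4
So out = 4

Answer: 4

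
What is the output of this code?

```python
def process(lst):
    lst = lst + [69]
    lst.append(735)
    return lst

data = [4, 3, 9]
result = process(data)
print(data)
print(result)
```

Key concept: rebinding parameter vs mutation.
Step by step:
`data = [4, 3, 9]` → data = [4, 3, 9]
`result = process(data)` → result = [4, 3, 9, 69, 735]
`print(data)` → prints [4, 3, 9]
`print(result)` → prints [4, 3, 9, 69, 735]

Answer:
[4, 3, 9]
[4, 3, 9, 69, 735]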